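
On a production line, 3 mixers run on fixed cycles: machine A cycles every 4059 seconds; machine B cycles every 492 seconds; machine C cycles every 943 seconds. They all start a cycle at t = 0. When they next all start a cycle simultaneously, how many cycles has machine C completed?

396 cycles

They are all back at their starting positions together after one LCM of the periods.
4059 = 3^2 × 11 × 41
492 = 2^2 × 3 × 41
943 = 23 × 41
LCM(4059, 492, 943) = 2^2 × 3^2 × 11 × 23 × 41 = 373428.
Cycles for period 943: 373428 / 943 = 396.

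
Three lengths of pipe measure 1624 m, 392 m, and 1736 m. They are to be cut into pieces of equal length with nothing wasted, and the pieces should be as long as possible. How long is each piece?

56 m

The greatest length dividing all of 1624, 392, and 1736 is their gcd.
1624 = 2^3 × 7 × 29
392 = 2^3 × 7^2
1736 = 2^3 × 7 × 31
gcd(1624, 392, 1736) = 2^3 × 7 = 56.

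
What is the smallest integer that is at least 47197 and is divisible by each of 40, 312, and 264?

51480

The integer must be a common multiple of 40, 312, and 264, so a multiple of their LCM.
40 = 2^3 × 5
312 = 2^3 × 3 × 13
264 = 2^3 × 3 × 11
LCM(40, 312, 264) = 2^3 × 3 × 5 × 11 × 13 = 17160.
Smallest multiple of 17160 that is ≥ 47197: ⌈47197/17160⌉ × 17160 = 3 × 17160 = 51480.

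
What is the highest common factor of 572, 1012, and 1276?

44

572 = 2^2 × 11 × 13
1012 = 2^2 × 11 × 23
1276 = 2^2 × 11 × 29
gcd(572, 1012, 1276) = 2^2 × 11 = 44.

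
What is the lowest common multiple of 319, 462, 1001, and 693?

522522

319 = 11 × 29
462 = 2 × 3 × 7 × 11
1001 = 7 × 11 × 13
693 = 3^2 × 7 × 11
LCM(319, 462, 1001, 693) = 2 × 3^2 × 7 × 11 × 13 × 29 = 522522.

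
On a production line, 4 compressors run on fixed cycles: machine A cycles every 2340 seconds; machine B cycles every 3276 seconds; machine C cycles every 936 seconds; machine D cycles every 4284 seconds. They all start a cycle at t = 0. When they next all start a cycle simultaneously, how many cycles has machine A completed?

All finish a whole number of cycles simultaneously at t = LCM of the periods.
2340 = 2^2 × 3^2 × 5 × 13
3276 = 2^2 × 3^2 × 7 × 13
936 = 2^3 × 3^2 × 13
4284 = 2^2 × 3^2 × 7 × 17
LCM(2340, 3276, 936, 4284) = 2^3 × 3^2 × 5 × 7 × 13 × 17 = 556920.
Cycles for period 2340: 556920 / 2340 = 238.

238 cycles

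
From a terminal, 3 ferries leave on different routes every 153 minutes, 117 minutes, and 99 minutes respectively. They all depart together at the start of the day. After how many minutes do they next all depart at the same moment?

The first simultaneous occurrence is after LCM of the individual periods.
153 = 3^2 × 17
117 = 3^2 × 13
99 = 3^2 × 11
LCM(153, 117, 99) = 3^2 × 11 × 13 × 17 = 21879.

21879 minutes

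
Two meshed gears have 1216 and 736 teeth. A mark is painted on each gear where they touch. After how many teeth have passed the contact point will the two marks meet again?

27968 teeth

We need the least common multiple of the intervals.
1216 = 2^6 × 19
736 = 2^5 × 23
LCM(1216, 736) = 2^6 × 19 × 23 = 27968.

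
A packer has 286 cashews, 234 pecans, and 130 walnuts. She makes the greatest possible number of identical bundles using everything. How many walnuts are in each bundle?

Number of bundles = gcd(286, 234, 130).
286 = 2 × 11 × 13
234 = 2 × 3^2 × 13
130 = 2 × 5 × 13
gcd(286, 234, 130) = 2 × 13 = 26.
walnuts per bundle = 130 / 26 = 5.

5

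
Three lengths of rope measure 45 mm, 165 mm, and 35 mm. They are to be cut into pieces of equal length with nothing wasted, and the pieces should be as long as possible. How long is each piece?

Each piece length must divide every original length, so the longest possible is gcd(45, 165, 35).
45 = 3^2 × 5
165 = 3 × 5 × 11
35 = 5 × 7
gcd(45, 165, 35) = 5.

5 mm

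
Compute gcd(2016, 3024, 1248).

48

2016 = 2^5 × 3^2 × 7
3024 = 2^4 × 3^3 × 7
1248 = 2^5 × 3 × 13
gcd(2016, 3024, 1248) = 2^4 × 3 = 48.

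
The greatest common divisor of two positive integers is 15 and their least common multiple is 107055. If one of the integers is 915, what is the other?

1755

For two integers, gcd × lcm = product, so the other is (15 × 107055) / 915 = 1605825 / 915 = 1755.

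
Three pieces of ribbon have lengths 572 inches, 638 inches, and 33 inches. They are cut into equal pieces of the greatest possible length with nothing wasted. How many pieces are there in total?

113

Piece length = gcd(572, 638, 33).
572 = 2^2 × 11 × 13
638 = 2 × 11 × 29
33 = 3 × 11
gcd(572, 638, 33) = 11.
Total pieces = 572/11 + 638/11 + 33/11 = 52 + 58 + 3 = 113.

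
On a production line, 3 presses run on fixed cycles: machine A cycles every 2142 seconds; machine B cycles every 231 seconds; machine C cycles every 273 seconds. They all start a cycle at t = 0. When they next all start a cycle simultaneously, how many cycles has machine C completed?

All finish a whole number of cycles simultaneously at t = LCM of the periods.
2142 = 2 × 3^2 × 7 × 17
231 = 3 × 7 × 11
273 = 3 × 7 × 13
LCM(2142, 231, 273) = 2 × 3^2 × 7 × 11 × 13 × 17 = 306306.
Cycles for period 273: 306306 / 273 = 1122.

1122 cycles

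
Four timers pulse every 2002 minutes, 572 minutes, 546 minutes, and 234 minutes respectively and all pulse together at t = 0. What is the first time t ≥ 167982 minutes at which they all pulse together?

Joint pulses occur at multiples of LCM(2002, 572, 546, 234).
2002 = 2 × 7 × 11 × 13
572 = 2^2 × 11 × 13
546 = 2 × 3 × 7 × 13
234 = 2 × 3^2 × 13
LCM(2002, 572, 546, 234) = 2^2 × 3^2 × 7 × 11 × 13 = 36036.
Smallest multiple of 36036 that is ≥ 167982: ⌈167982/36036⌉ × 36036 = 5 × 36036 = 180180.

180180 minutes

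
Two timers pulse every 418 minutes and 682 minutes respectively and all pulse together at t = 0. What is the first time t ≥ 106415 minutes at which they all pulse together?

116622 minutes

Joint pulses occur at multiples of LCM(418, 682).
418 = 2 × 11 × 19
682 = 2 × 11 × 31
LCM(418, 682) = 2 × 11 × 19 × 31 = 12958.
Smallest multiple of 12958 that is ≥ 106415: ⌈106415/12958⌉ × 12958 = 9 × 12958 = 116622.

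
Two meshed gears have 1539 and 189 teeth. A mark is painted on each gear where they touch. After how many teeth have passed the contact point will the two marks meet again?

We need the least common multiple of the intervals.
1539 = 3^4 × 19
189 = 3^3 × 7
LCM(1539, 189) = 3^4 × 7 × 19 = 10773.

10773 teeth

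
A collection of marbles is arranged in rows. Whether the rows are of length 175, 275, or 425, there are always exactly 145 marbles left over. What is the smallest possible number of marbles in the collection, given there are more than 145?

32870

N − 145 must be a common multiple of 175, 275, and 425.
175 = 5^2 × 7
275 = 5^2 × 11
425 = 5^2 × 17
LCM(175, 275, 425) = 5^2 × 7 × 11 × 17 = 32725.
Smallest N > 145 is LCM + 145 = 32725 + 145 = 32870.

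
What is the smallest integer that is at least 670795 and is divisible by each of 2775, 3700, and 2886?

The integer must be a common multiple of 2775, 3700, and 2886, so a multiple of their LCM.
2775 = 3 × 5^2 × 37
3700 = 2^2 × 5^2 × 37
2886 = 2 × 3 × 13 × 37
LCM(2775, 3700, 2886) = 2^2 × 3 × 5^2 × 13 × 37 = 144300.
Smallest multiple of 144300 that is ≥ 670795: ⌈670795/144300⌉ × 144300 = 5 × 144300 = 721500.

721500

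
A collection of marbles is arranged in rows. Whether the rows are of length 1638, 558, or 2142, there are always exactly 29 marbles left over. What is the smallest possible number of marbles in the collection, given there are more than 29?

N − 29 must be a common multiple of 1638, 558, and 2142.
1638 = 2 × 3^2 × 7 × 13
558 = 2 × 3^2 × 31
2142 = 2 × 3^2 × 7 × 17
LCM(1638, 558, 2142) = 2 × 3^2 × 7 × 13 × 17 × 31 = 863226.
Smallest N > 29 is LCM + 29 = 863226 + 29 = 863255.

863255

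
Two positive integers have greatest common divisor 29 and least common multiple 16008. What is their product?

For any two positive integers, gcd × lcm = product = 29 × 16008 = 464232.

464232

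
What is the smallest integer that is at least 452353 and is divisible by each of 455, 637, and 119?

487305

The integer must be a common multiple of 455, 637, and 119, so a multiple of their LCM.
455 = 5 × 7 × 13
637 = 7^2 × 13
119 = 7 × 17
LCM(455, 637, 119) = 5 × 7^2 × 13 × 17 = 54145.
Smallest multiple of 54145 that is ≥ 452353: ⌈452353/54145⌉ × 54145 = 9 × 54145 = 487305.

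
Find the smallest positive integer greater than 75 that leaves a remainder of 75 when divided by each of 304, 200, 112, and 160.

106475

N − 75 must be a common multiple of 304, 200, 112, and 160.
304 = 2^4 × 19
200 = 2^3 × 5^2
112 = 2^4 × 7
160 = 2^5 × 5
LCM(304, 200, 112, 160) = 2^5 × 5^2 × 7 × 19 = 106400.
Smallest N > 75 is LCM + 75 = 106400 + 75 = 106475.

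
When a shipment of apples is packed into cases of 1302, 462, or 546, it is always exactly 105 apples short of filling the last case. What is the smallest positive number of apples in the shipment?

186081

Being 105 short of a full case of size k means N ≡ −105 (mod k), i.e. N + 105 is a multiple of each size.
1302 = 2 × 3 × 7 × 31
462 = 2 × 3 × 7 × 11
546 = 2 × 3 × 7 × 13
LCM(1302, 462, 546) = 2 × 3 × 7 × 11 × 13 × 31 = 186186.
Smallest positive N is 186186 − 105 = 186081.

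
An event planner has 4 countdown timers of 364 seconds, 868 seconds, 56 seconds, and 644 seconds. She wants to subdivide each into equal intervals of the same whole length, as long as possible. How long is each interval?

The interval must divide each timer length; the longest such is the gcd.
364 = 2^2 × 7 × 13
868 = 2^2 × 7 × 31
56 = 2^3 × 7
644 = 2^2 × 7 × 23
gcd(364, 868, 56, 644) = 2^2 × 7 = 28.

28 seconds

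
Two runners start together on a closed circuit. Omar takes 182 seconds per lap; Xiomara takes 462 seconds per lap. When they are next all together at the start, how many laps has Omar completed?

They are all back at their starting positions together after one LCM of the periods.
182 = 2 × 7 × 13
462 = 2 × 3 × 7 × 11
LCM(182, 462) = 2 × 3 × 7 × 11 × 13 = 6006.
Laps for period 182: 6006 / 182 = 33.

33 laps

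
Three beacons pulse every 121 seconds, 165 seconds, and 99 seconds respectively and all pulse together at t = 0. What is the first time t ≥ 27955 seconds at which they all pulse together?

Joint pulses occur at multiples of LCM(121, 165, 99).
121 = 11^2
165 = 3 × 5 × 11
99 = 3^2 × 11
LCM(121, 165, 99) = 3^2 × 5 × 11^2 = 5445.
Smallest multiple of 5445 that is ≥ 27955: ⌈27955/5445⌉ × 5445 = 6 × 5445 = 32670.

32670 seconds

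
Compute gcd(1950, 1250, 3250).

50

1950 = 2 × 3 × 5^2 × 13
1250 = 2 × 5^4
3250 = 2 × 5^3 × 13
gcd(1950, 1250, 3250) = 2 × 5^2 = 50.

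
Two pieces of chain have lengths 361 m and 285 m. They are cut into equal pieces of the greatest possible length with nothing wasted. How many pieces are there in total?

34

Piece length = gcd(361, 285).
361 = 19^2
285 = 3 × 5 × 19
gcd(361, 285) = 19.
Total pieces = 361/19 + 285/19 = 19 + 15 = 34.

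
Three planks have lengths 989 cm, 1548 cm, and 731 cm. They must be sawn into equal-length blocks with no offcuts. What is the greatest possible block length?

43 cm

This is the greatest common divisor of 989, 1548, and 731.
989 = 23 × 43
1548 = 2^2 × 3^2 × 43
731 = 17 × 43
gcd(989, 1548, 731) = 43.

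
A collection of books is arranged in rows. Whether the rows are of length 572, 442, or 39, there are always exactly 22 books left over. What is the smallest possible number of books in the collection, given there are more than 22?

29194

N − 22 must be a common multiple of 572, 442, and 39.
572 = 2^2 × 11 × 13
442 = 2 × 13 × 17
39 = 3 × 13
LCM(572, 442, 39) = 2^2 × 3 × 11 × 13 × 17 = 29172.
Smallest N > 22 is LCM + 22 = 29172 + 22 = 29194.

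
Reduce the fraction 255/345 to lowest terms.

17/23

255 = 3 × 5 × 17
345 = 3 × 5 × 23
gcd(255, 345) = 3 × 5 = 15.
Divide numerator and denominator by 15: 255/345 = 17/23.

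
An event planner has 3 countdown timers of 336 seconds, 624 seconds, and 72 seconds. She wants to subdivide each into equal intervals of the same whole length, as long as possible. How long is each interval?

The interval must divide each timer length; the longest such is the gcd.
336 = 2^4 × 3 × 7
624 = 2^4 × 3 × 13
72 = 2^3 × 3^2
gcd(336, 624, 72) = 2^3 × 3 = 24.

24 seconds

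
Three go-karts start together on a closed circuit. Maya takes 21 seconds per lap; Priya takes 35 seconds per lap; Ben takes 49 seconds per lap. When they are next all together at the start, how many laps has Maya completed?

The first common completion time is the LCM of the periods.
21 = 3 × 7
35 = 5 × 7
49 = 7^2
LCM(21, 35, 49) = 3 × 5 × 7^2 = 735.
Laps for period 21: 735 / 21 = 35.

35 laps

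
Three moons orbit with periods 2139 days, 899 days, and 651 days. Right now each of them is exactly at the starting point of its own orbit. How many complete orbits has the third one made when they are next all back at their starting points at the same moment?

667 orbits

All finish a whole number of cycles simultaneously at t = LCM of the periods.
2139 = 3 × 23 × 31
899 = 29 × 31
651 = 3 × 7 × 31
LCM(2139, 899, 651) = 3 × 7 × 23 × 29 × 31 = 434217.
Orbits for period 651: 434217 / 651 = 667.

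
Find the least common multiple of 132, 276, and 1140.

288420

132 = 2^2 × 3 × 11
276 = 2^2 × 3 × 23
1140 = 2^2 × 3 × 5 × 19
LCM(132, 276, 1140) = 2^2 × 3 × 5 × 11 × 19 × 23 = 288420.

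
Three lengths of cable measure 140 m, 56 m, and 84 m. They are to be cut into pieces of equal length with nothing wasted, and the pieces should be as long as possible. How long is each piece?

The greatest length dividing all of 140, 56, and 84 is their gcd.
140 = 2^2 × 5 × 7
56 = 2^3 × 7
84 = 2^2 × 3 × 7
gcd(140, 56, 84) = 2^2 × 7 = 28.

28 m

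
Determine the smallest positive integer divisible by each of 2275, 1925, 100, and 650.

100100

2275 = 5^2 × 7 × 13
1925 = 5^2 × 7 × 11
100 = 2^2 × 5^2
650 = 2 × 5^2 × 13
LCM(2275, 1925, 100, 650) = 2^2 × 5^2 × 7 × 11 × 13 = 100100.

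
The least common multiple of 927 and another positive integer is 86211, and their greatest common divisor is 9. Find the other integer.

gcd × lcm = product of the two integers, so the other integer is (9 × 86211) / 927 = 837.

837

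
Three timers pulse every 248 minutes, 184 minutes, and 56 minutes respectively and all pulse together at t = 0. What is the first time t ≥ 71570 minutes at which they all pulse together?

Joint pulses occur at multiples of LCM(248, 184, 56).
248 = 2^3 × 31
184 = 2^3 × 23
56 = 2^3 × 7
LCM(248, 184, 56) = 2^3 × 7 × 23 × 31 = 39928.
Smallest multiple of 39928 that is ≥ 71570: ⌈71570/39928⌉ × 39928 = 2 × 39928 = 79856.

79856 minutes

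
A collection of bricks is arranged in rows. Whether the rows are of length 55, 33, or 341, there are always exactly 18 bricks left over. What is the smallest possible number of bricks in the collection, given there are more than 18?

5133

N − 18 must be a common multiple of 55, 33, and 341.
55 = 5 × 11
33 = 3 × 11
341 = 11 × 31
LCM(55, 33, 341) = 3 × 5 × 11 × 31 = 5115.
Smallest N > 18 is LCM + 18 = 5115 + 18 = 5133.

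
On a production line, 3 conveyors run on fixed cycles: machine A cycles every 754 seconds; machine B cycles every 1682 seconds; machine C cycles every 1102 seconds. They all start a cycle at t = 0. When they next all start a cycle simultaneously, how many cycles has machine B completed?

247 cycles

All finish a whole number of cycles simultaneously at t = LCM of the periods.
754 = 2 × 13 × 29
1682 = 2 × 29^2
1102 = 2 × 19 × 29
LCM(754, 1682, 1102) = 2 × 13 × 19 × 29^2 = 415454.
Cycles for period 1682: 415454 / 1682 = 247.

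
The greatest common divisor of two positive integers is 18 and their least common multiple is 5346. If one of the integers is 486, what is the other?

198

For two integers, gcd × lcm = product, so the other is (18 × 5346) / 486 = 96228 / 486 = 198.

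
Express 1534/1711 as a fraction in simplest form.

1534 = 2 × 13 × 59
1711 = 29 × 59
gcd(1534, 1711) = 59.
Divide numerator and denominator by 59: 1534/1711 = 26/29.

26/29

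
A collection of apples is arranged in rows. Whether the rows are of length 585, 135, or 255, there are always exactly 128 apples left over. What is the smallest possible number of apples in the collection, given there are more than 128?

29963

N − 128 must be a common multiple of 585, 135, and 255.
585 = 3^2 × 5 × 13
135 = 3^3 × 5
255 = 3 × 5 × 17
LCM(585, 135, 255) = 3^3 × 5 × 13 × 17 = 29835.
Smallest N > 128 is LCM + 128 = 29835 + 128 = 29963.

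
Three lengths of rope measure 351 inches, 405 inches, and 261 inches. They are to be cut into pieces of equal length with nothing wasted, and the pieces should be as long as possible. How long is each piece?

9 inches

The greatest length dividing all of 351, 405, and 261 is their gcd.
351 = 3^3 × 13
405 = 3^4 × 5
261 = 3^2 × 29
gcd(351, 405, 261) = 3^2 = 9.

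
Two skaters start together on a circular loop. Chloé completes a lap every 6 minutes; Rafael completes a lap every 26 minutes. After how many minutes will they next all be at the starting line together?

78 minutes

The first simultaneous occurrence is after LCM of the individual periods.
6 = 2 × 3
26 = 2 × 13
LCM(6, 26) = 2 × 3 × 13 = 78.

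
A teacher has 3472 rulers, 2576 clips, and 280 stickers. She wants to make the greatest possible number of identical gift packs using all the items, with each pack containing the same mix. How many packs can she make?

The pack count must divide each quantity, so the greatest is gcd(3472, 2576, 280).
3472 = 2^4 × 7 × 31
2576 = 2^4 × 7 × 23
280 = 2^3 × 5 × 7
gcd(3472, 2576, 280) = 2^3 × 7 = 56.

56 packs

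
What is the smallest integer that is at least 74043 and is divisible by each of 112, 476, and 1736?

The integer must be a common multiple of 112, 476, and 1736, so a multiple of their LCM.
112 = 2^4 × 7
476 = 2^2 × 7 × 17
1736 = 2^3 × 7 × 31
LCM(112, 476, 1736) = 2^4 × 7 × 17 × 31 = 59024.
Smallest multiple of 59024 that is ≥ 74043: ⌈74043/59024⌉ × 59024 = 2 × 59024 = 118048.

118048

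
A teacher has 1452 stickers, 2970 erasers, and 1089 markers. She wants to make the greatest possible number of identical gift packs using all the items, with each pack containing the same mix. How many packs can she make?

33 packs

The pack count must divide each quantity, so the greatest is gcd(1452, 2970, 1089).
1452 = 2^2 × 3 × 11^2
2970 = 2 × 3^3 × 5 × 11
1089 = 3^2 × 11^2
gcd(1452, 2970, 1089) = 3 × 11 = 33.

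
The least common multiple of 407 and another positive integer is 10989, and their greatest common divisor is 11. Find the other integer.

gcd × lcm = product of the two integers, so the other integer is (11 × 10989) / 407 = 297.

297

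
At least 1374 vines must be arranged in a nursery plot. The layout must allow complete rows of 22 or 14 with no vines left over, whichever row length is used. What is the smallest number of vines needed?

1386

The number of vines must be a common multiple of 22 and 14, so a multiple of their LCM.
22 = 2 × 11
14 = 2 × 7
LCM(22, 14) = 2 × 7 × 11 = 154.
Smallest multiple of 154 that is ≥ 1374: ⌈1374/154⌉ × 154 = 9 × 154 = 1386.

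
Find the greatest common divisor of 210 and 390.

30

210 = 2 × 3 × 5 × 7
390 = 2 × 3 × 5 × 13
gcd(210, 390) = 2 × 3 × 5 = 30.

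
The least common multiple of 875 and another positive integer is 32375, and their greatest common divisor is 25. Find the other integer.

gcd × lcm = product of the two integers, so the other integer is (25 × 32375) / 875 = 925.

925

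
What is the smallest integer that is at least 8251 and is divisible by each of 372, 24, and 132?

16368

The integer must be a common multiple of 372, 24, and 132, so a multiple of their LCM.
372 = 2^2 × 3 × 31
24 = 2^3 × 3
132 = 2^2 × 3 × 11
LCM(372, 24, 132) = 2^3 × 3 × 11 × 31 = 8184.
Smallest multiple of 8184 that is ≥ 8251: ⌈8251/8184⌉ × 8184 = 2 × 8184 = 16368.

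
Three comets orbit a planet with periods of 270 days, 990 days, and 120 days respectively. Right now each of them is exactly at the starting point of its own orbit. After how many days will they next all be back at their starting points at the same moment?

11880 days

We need the least common multiple of the intervals.
270 = 2 × 3^3 × 5
990 = 2 × 3^2 × 5 × 11
120 = 2^3 × 3 × 5
LCM(270, 990, 120) = 2^3 × 3^3 × 5 × 11 = 11880.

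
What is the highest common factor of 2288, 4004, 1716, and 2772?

44

2288 = 2^4 × 11 × 13
4004 = 2^2 × 7 × 11 × 13
1716 = 2^2 × 3 × 11 × 13
2772 = 2^2 × 3^2 × 7 × 11
gcd(2288, 4004, 1716, 2772) = 2^2 × 11 = 44.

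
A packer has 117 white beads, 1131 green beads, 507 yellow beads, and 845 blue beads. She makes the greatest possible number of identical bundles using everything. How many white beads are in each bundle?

9

Number of bundles = gcd(117, 1131, 507, 845).
117 = 3^2 × 13
1131 = 3 × 13 × 29
507 = 3 × 13^2
845 = 5 × 13^2
gcd(117, 1131, 507, 845) = 13.
white beads per bundle = 117 / 13 = 9.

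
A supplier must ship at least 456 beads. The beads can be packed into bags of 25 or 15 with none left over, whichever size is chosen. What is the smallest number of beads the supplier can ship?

525

The number of beads must be a common multiple of 25 and 15, so a multiple of their LCM.
25 = 5^2
15 = 3 × 5
LCM(25, 15) = 3 × 5^2 = 75.
Smallest multiple of 75 that is ≥ 456: ⌈456/75⌉ × 75 = 7 × 75 = 525.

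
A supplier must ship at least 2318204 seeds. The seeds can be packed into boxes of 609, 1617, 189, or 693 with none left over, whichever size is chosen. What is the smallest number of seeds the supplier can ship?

2532222

The number of seeds must be a common multiple of 609, 1617, 189, and 693, so a multiple of their LCM.
609 = 3 × 7 × 29
1617 = 3 × 7^2 × 11
189 = 3^3 × 7
693 = 3^2 × 7 × 11
LCM(609, 1617, 189, 693) = 3^3 × 7^2 × 11 × 29 = 422037.
Smallest multiple of 422037 that is ≥ 2318204: ⌈2318204/422037⌉ × 422037 = 6 × 422037 = 2532222.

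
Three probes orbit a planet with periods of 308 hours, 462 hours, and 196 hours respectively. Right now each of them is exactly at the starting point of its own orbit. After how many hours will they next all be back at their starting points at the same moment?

6468 hours

They coincide at every common multiple of the periods; the first is the LCM.
308 = 2^2 × 7 × 11
462 = 2 × 3 × 7 × 11
196 = 2^2 × 7^2
LCM(308, 462, 196) = 2^2 × 3 × 7^2 × 11 = 6468.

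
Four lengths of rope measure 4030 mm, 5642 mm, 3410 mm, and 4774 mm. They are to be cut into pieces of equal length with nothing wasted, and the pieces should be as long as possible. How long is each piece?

62 mm

Each piece length must divide every original length, so the longest possible is gcd(4030, 5642, 3410, 4774).
4030 = 2 × 5 × 13 × 31
5642 = 2 × 7 × 13 × 31
3410 = 2 × 5 × 11 × 31
4774 = 2 × 7 × 11 × 31
gcd(4030, 5642, 3410, 4774) = 2 × 31 = 62.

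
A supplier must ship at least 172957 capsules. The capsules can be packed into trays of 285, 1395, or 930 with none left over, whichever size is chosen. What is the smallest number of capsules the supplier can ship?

212040

The number of capsules must be a common multiple of 285, 1395, and 930, so a multiple of their LCM.
285 = 3 × 5 × 19
1395 = 3^2 × 5 × 31
930 = 2 × 3 × 5 × 31
LCM(285, 1395, 930) = 2 × 3^2 × 5 × 19 × 31 = 53010.
Smallest multiple of 53010 that is ≥ 172957: ⌈172957/53010⌉ × 53010 = 4 × 53010 = 212040.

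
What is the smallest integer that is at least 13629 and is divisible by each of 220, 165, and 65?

The integer must be a common multiple of 220, 165, and 65, so a multiple of their LCM.
220 = 2^2 × 5 × 11
165 = 3 × 5 × 11
65 = 5 × 13
LCM(220, 165, 65) = 2^2 × 3 × 5 × 11 × 13 = 8580.
Smallest multiple of 8580 that is ≥ 13629: ⌈13629/8580⌉ × 8580 = 2 × 8580 = 17160.

17160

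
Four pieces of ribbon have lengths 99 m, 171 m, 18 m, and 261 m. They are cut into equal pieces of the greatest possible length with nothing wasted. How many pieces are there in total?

61

Piece length = gcd(99, 171, 18, 261).
99 = 3^2 × 11
171 = 3^2 × 19
18 = 2 × 3^2
261 = 3^2 × 29
gcd(99, 171, 18, 261) = 3^2 = 9.
Total pieces = 99/9 + 171/9 + 18/9 + 261/9 = 11 + 19 + 2 + 29 = 61.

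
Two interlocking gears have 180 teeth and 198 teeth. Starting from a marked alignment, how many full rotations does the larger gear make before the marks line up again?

The first common completion time is the LCM of the periods.
180 = 2^2 × 3^2 × 5
198 = 2 × 3^2 × 11
LCM(180, 198) = 2^2 × 3^2 × 5 × 11 = 1980.
Rotations for period 198: 1980 / 198 = 10.

10 rotations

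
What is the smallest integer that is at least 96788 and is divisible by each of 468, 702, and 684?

106704

The integer must be a common multiple of 468, 702, and 684, so a multiple of their LCM.
468 = 2^2 × 3^2 × 13
702 = 2 × 3^3 × 13
684 = 2^2 × 3^2 × 19
LCM(468, 702, 684) = 2^2 × 3^3 × 13 × 19 = 26676.
Smallest multiple of 26676 that is ≥ 96788: ⌈96788/26676⌉ × 26676 = 4 × 26676 = 106704.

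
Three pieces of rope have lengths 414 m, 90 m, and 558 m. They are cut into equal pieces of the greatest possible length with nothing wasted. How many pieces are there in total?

59

Piece length = gcd(414, 90, 558).
414 = 2 × 3^2 × 23
90 = 2 × 3^2 × 5
558 = 2 × 3^2 × 31
gcd(414, 90, 558) = 2 × 3^2 = 18.
Total pieces = 414/18 + 90/18 + 558/18 = 23 + 5 + 31 = 59.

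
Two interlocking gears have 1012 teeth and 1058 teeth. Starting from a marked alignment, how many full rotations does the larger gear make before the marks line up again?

The first common completion time is the LCM of the periods.
1012 = 2^2 × 11 × 23
1058 = 2 × 23^2
LCM(1012, 1058) = 2^2 × 11 × 23^2 = 23276.
Rotations for period 1058: 23276 / 1058 = 22.

22 rotations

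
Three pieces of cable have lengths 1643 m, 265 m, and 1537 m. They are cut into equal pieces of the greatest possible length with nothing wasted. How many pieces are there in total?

Piece length = gcd(1643, 265, 1537).
1643 = 31 × 53
265 = 5 × 53
1537 = 29 × 53
gcd(1643, 265, 1537) = 53.
Total pieces = 1643/53 + 265/53 + 1537/53 = 31 + 5 + 29 = 65.

65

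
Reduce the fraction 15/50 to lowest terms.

15 = 3 × 5
50 = 2 × 5^2
gcd(15, 50) = 5.
Divide numerator and denominator by 5: 15/50 = 3/10.

3/10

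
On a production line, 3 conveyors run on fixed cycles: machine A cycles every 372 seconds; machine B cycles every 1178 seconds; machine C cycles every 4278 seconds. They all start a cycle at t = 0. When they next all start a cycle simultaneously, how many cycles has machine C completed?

All finish a whole number of cycles simultaneously at t = LCM of the periods.
372 = 2^2 × 3 × 31
1178 = 2 × 19 × 31
4278 = 2 × 3 × 23 × 31
LCM(372, 1178, 4278) = 2^2 × 3 × 19 × 23 × 31 = 162564.
Cycles for period 4278: 162564 / 4278 = 38.

38 cycles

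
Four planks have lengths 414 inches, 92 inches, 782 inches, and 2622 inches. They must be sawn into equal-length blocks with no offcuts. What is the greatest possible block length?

The block length must divide every plank, so the greatest is gcd(414, 92, 782, 2622).
414 = 2 × 3^2 × 23
92 = 2^2 × 23
782 = 2 × 17 × 23
2622 = 2 × 3 × 19 × 23
gcd(414, 92, 782, 2622) = 2 × 23 = 46.

46 inches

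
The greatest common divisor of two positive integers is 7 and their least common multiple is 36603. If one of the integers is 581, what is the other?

441

For two integers, gcd × lcm = product, so the other is (7 × 36603) / 581 = 256221 / 581 = 441.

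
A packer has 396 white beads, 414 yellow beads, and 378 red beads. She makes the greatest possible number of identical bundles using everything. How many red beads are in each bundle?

21

Number of bundles = gcd(396, 414, 378).
396 = 2^2 × 3^2 × 11
414 = 2 × 3^2 × 23
378 = 2 × 3^3 × 7
gcd(396, 414, 378) = 2 × 3^2 = 18.
red beads per bundle = 378 / 18 = 21.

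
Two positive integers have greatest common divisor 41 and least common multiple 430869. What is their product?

17665629

For any two positive integers, gcd × lcm = product = 41 × 430869 = 17665629.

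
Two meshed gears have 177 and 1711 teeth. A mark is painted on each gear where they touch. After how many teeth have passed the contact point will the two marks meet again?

We need the least common multiple of the intervals.
177 = 3 × 59
1711 = 29 × 59
LCM(177, 1711) = 3 × 29 × 59 = 5133.

5133 teeth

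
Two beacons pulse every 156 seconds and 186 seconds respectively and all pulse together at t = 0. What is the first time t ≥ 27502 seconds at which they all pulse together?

Joint pulses occur at multiples of LCM(156, 186).
156 = 2^2 × 3 × 13
186 = 2 × 3 × 31
LCM(156, 186) = 2^2 × 3 × 13 × 31 = 4836.
Smallest multiple of 4836 that is ≥ 27502: ⌈27502/4836⌉ × 4836 = 6 × 4836 = 29016.

29016 seconds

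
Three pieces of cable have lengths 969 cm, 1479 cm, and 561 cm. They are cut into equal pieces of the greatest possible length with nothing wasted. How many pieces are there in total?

Piece length = gcd(969, 1479, 561).
969 = 3 × 17 × 19
1479 = 3 × 17 × 29
561 = 3 × 11 × 17
gcd(969, 1479, 561) = 3 × 17 = 51.
Total pieces = 969/51 + 1479/51 + 561/51 = 19 + 29 + 11 = 59.

59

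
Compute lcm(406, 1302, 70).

406 = 2 × 7 × 29
1302 = 2 × 3 × 7 × 31
70 = 2 × 5 × 7
LCM(406, 1302, 70) = 2 × 3 × 5 × 7 × 29 × 31 = 188790.

188790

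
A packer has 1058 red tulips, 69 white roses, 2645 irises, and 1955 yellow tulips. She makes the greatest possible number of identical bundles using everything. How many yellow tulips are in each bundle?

Number of bundles = gcd(1058, 69, 2645, 1955).
1058 = 2 × 23^2
69 = 3 × 23
2645 = 5 × 23^2
1955 = 5 × 17 × 23
gcd(1058, 69, 2645, 1955) = 23.
yellow tulips per bundle = 1955 / 23 = 85.

85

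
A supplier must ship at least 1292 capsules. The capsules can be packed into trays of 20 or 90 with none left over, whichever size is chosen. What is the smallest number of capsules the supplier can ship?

1440

The number of capsules must be a common multiple of 20 and 90, so a multiple of their LCM.
20 = 2^2 × 5
90 = 2 × 3^2 × 5
LCM(20, 90) = 2^2 × 3^2 × 5 = 180.
Smallest multiple of 180 that is ≥ 1292: ⌈1292/180⌉ × 180 = 8 × 180 = 1440.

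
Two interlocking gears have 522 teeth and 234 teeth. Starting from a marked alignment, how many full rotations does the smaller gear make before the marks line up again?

29 rotations

All finish a whole number of cycles simultaneously at t = LCM of the periods.
522 = 2 × 3^2 × 29
234 = 2 × 3^2 × 13
LCM(522, 234) = 2 × 3^2 × 13 × 29 = 6786.
Rotations for period 234: 6786 / 234 = 29.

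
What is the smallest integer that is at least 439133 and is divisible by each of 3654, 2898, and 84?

The integer must be a common multiple of 3654, 2898, and 84, so a multiple of their LCM.
3654 = 2 × 3^2 × 7 × 29
2898 = 2 × 3^2 × 7 × 23
84 = 2^2 × 3 × 7
LCM(3654, 2898, 84) = 2^2 × 3^2 × 7 × 23 × 29 = 168084.
Smallest multiple of 168084 that is ≥ 439133: ⌈439133/168084⌉ × 168084 = 3 × 168084 = 504252.

504252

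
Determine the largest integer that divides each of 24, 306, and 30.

24 = 2^3 × 3
306 = 2 × 3^2 × 17
30 = 2 × 3 × 5
gcd(24, 306, 30) = 2 × 3 = 6.

6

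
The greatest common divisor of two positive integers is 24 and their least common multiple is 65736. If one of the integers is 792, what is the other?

For two integers, gcd × lcm = product, so the other is (24 × 65736) / 792 = 1577664 / 792 = 1992.

1992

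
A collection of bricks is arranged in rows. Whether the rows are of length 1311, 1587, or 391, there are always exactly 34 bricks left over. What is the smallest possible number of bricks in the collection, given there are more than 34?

512635

N − 34 must be a common multiple of 1311, 1587, and 391.
1311 = 3 × 19 × 23
1587 = 3 × 23^2
391 = 17 × 23
LCM(1311, 1587, 391) = 3 × 17 × 19 × 23^2 = 512601.
Smallest N > 34 is LCM + 34 = 512601 + 34 = 512635.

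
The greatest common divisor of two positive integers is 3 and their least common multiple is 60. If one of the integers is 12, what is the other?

For two integers, gcd × lcm = product, so the other is (3 × 60) / 12 = 180 / 12 = 15.

15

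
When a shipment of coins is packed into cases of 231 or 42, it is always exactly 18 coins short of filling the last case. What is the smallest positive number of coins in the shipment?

444

Being 18 short of a full case of size k means N ≡ −18 (mod k), i.e. N + 18 is a multiple of each size.
231 = 3 × 7 × 11
42 = 2 × 3 × 7
LCM(231, 42) = 2 × 3 × 7 × 11 = 462.
Smallest positive N is 462 − 18 = 444.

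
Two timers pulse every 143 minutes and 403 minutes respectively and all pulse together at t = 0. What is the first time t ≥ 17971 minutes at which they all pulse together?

22165 minutes

Joint pulses occur at multiples of LCM(143, 403).
143 = 11 × 13
403 = 13 × 31
LCM(143, 403) = 11 × 13 × 31 = 4433.
Smallest multiple of 4433 that is ≥ 17971: ⌈17971/4433⌉ × 4433 = 5 × 4433 = 22165.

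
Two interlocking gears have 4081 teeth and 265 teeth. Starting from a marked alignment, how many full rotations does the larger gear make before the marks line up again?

They are all back at their starting positions together after one LCM of the periods.
4081 = 7 × 11 × 53
265 = 5 × 53
LCM(4081, 265) = 5 × 7 × 11 × 53 = 20405.
Rotations for period 4081: 20405 / 4081 = 5.

5 rotations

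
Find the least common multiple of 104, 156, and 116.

9048

104 = 2^3 × 13
156 = 2^2 × 3 × 13
116 = 2^2 × 29
LCM(104, 156, 116) = 2^3 × 3 × 13 × 29 = 9048.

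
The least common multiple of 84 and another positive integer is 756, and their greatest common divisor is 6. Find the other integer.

54

gcd × lcm = product of the two integers, so the other integer is (6 × 756) / 84 = 54.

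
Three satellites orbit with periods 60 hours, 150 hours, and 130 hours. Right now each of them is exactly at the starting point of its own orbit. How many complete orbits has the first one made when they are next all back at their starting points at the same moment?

The first common completion time is the LCM of the periods.
60 = 2^2 × 3 × 5
150 = 2 × 3 × 5^2
130 = 2 × 5 × 13
LCM(60, 150, 130) = 2^2 × 3 × 5^2 × 13 = 3900.
Orbits for period 60: 3900 / 60 = 65.

65 orbits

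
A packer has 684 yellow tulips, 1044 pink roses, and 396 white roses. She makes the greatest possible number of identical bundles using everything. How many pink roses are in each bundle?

Number of bundles = gcd(684, 1044, 396).
684 = 2^2 × 3^2 × 19
1044 = 2^2 × 3^2 × 29
396 = 2^2 × 3^2 × 11
gcd(684, 1044, 396) = 2^2 × 3^2 = 36.
pink roses per bundle = 1044 / 36 = 29.

29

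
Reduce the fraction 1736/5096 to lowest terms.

1736 = 2^3 × 7 × 31
5096 = 2^3 × 7^2 × 13
gcd(1736, 5096) = 2^3 × 7 = 56.
Divide numerator and denominator by 56: 1736/5096 = 31/91.

31/91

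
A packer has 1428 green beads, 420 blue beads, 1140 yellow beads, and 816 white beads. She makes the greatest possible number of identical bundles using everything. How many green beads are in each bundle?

Number of bundles = gcd(1428, 420, 1140, 816).
1428 = 2^2 × 3 × 7 × 17
420 = 2^2 × 3 × 5 × 7
1140 = 2^2 × 3 × 5 × 19
816 = 2^4 × 3 × 17
gcd(1428, 420, 1140, 816) = 2^2 × 3 = 12.
green beads per bundle = 1428 / 12 = 119.

119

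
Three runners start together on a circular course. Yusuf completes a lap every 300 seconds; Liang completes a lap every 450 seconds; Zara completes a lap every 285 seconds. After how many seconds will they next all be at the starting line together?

17100 seconds

We need the least common multiple of the intervals.
300 = 2^2 × 3 × 5^2
450 = 2 × 3^2 × 5^2
285 = 3 × 5 × 19
LCM(300, 450, 285) = 2^2 × 3^2 × 5^2 × 19 = 17100.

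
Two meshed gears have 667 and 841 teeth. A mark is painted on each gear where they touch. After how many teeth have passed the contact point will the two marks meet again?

We need the least common multiple of the intervals.
667 = 23 × 29
841 = 29^2
LCM(667, 841) = 23 × 29^2 = 19343.

19343 teeth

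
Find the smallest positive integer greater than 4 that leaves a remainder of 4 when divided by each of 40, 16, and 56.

N − 4 must be a common multiple of 40, 16, and 56.
40 = 2^3 × 5
16 = 2^4
56 = 2^3 × 7
LCM(40, 16, 56) = 2^4 × 5 × 7 = 560.
Smallest N > 4 is LCM + 4 = 560 + 4 = 564.

564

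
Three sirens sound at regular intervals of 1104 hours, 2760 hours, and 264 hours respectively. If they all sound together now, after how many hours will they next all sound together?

The first simultaneous occurrence is after LCM of the individual periods.
1104 = 2^4 × 3 × 23
2760 = 2^3 × 3 × 5 × 23
264 = 2^3 × 3 × 11
LCM(1104, 2760, 264) = 2^4 × 3 × 5 × 11 × 23 = 60720.

60720 hours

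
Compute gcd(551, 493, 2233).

29

551 = 19 × 29
493 = 17 × 29
2233 = 7 × 11 × 29
gcd(551, 493, 2233) = 29.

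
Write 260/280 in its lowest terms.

13/14

260 = 2^2 × 5 × 13
280 = 2^3 × 5 × 7
gcd(260, 280) = 2^2 × 5 = 20.
Divide numerator and denominator by 20: 260/280 = 13/14.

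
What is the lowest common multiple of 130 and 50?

650

130 = 2 × 5 × 13
50 = 2 × 5^2
LCM(130, 50) = 2 × 5^2 × 13 = 650.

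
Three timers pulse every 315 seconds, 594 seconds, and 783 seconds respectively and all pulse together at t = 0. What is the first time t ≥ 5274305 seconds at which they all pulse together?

Joint pulses occur at multiples of LCM(315, 594, 783).
315 = 3^2 × 5 × 7
594 = 2 × 3^3 × 11
783 = 3^3 × 29
LCM(315, 594, 783) = 2 × 3^3 × 5 × 7 × 11 × 29 = 602910.
Smallest multiple of 602910 that is ≥ 5274305: ⌈5274305/602910⌉ × 602910 = 9 × 602910 = 5426190.

5426190 seconds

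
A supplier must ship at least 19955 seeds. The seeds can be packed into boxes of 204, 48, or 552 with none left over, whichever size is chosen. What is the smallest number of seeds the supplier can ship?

37536

The number of seeds must be a common multiple of 204, 48, and 552, so a multiple of their LCM.
204 = 2^2 × 3 × 17
48 = 2^4 × 3
552 = 2^3 × 3 × 23
LCM(204, 48, 552) = 2^4 × 3 × 17 × 23 = 18768.
Smallest multiple of 18768 that is ≥ 19955: ⌈19955/18768⌉ × 18768 = 2 × 18768 = 37536.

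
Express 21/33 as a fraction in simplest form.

7/11

21 = 3 × 7
33 = 3 × 11
gcd(21, 33) = 3.
Divide numerator and denominator by 3: 21/33 = 7/11.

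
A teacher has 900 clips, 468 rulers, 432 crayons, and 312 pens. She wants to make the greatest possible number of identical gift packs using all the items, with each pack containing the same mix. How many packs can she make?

The pack count must divide each quantity, so the greatest is gcd(900, 468, 432, 312).
900 = 2^2 × 3^2 × 5^2
468 = 2^2 × 3^2 × 13
432 = 2^4 × 3^3
312 = 2^3 × 3 × 13
gcd(900, 468, 432, 312) = 2^2 × 3 = 12.

12 packs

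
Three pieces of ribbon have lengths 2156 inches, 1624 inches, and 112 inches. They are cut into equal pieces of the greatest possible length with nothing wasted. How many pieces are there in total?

139

Piece length = gcd(2156, 1624, 112).
2156 = 2^2 × 7^2 × 11
1624 = 2^3 × 7 × 29
112 = 2^4 × 7
gcd(2156, 1624, 112) = 2^2 × 7 = 28.
Total pieces = 2156/28 + 1624/28 + 112/28 = 77 + 58 + 4 = 139.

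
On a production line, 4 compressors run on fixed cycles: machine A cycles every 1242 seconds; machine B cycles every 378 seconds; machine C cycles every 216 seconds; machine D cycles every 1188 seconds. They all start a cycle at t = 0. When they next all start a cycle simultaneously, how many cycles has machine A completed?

All finish a whole number of cycles simultaneously at t = LCM of the periods.
1242 = 2 × 3^3 × 23
378 = 2 × 3^3 × 7
216 = 2^3 × 3^3
1188 = 2^2 × 3^3 × 11
LCM(1242, 378, 216, 1188) = 2^3 × 3^3 × 7 × 11 × 23 = 382536.
Cycles for period 1242: 382536 / 1242 = 308.

308 cycles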